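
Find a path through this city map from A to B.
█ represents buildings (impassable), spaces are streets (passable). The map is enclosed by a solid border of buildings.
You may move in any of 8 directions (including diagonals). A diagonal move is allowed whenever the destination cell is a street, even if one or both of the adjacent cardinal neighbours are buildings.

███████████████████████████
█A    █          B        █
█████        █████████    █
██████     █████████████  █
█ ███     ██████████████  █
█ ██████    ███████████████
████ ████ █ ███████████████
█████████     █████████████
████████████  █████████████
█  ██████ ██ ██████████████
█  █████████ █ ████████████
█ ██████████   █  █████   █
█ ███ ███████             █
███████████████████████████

Finding the shortest path from A to B:
Movement: 8-directional
Path length: 16 steps
Directions: right → right → right → right → down-right → right → right → right → right → right → right → up-right → right → right → right → right

Solution:

███████████████████████████
█A→→→↘█      →→→→B        █
█████ →→→→→→↗█████████    █
██████     █████████████  █
█ ███     ██████████████  █
█ ██████    ███████████████
████ ████ █ ███████████████
█████████     █████████████
████████████  █████████████
█  ██████ ██ ██████████████
█  █████████ █ ████████████
█ ██████████   █  █████   █
█ ███ ███████             █
███████████████████████████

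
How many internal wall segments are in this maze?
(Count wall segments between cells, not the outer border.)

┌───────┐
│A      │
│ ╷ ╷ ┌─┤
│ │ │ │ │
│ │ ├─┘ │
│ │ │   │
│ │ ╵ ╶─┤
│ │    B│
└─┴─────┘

Counting internal wall segments:
Total internal walls: 9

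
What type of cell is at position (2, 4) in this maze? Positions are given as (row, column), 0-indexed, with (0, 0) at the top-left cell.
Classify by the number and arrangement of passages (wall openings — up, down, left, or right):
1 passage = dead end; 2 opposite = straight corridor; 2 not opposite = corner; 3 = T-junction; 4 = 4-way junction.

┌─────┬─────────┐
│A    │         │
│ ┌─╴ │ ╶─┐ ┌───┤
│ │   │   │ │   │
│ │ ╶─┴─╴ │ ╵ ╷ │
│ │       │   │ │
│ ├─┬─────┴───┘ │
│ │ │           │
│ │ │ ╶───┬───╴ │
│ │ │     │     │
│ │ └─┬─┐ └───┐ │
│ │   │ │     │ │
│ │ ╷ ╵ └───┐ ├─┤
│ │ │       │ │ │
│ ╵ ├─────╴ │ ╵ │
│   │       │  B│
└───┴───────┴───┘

Checking cell at (2, 4):
Number of passages: 2
Cell type: corner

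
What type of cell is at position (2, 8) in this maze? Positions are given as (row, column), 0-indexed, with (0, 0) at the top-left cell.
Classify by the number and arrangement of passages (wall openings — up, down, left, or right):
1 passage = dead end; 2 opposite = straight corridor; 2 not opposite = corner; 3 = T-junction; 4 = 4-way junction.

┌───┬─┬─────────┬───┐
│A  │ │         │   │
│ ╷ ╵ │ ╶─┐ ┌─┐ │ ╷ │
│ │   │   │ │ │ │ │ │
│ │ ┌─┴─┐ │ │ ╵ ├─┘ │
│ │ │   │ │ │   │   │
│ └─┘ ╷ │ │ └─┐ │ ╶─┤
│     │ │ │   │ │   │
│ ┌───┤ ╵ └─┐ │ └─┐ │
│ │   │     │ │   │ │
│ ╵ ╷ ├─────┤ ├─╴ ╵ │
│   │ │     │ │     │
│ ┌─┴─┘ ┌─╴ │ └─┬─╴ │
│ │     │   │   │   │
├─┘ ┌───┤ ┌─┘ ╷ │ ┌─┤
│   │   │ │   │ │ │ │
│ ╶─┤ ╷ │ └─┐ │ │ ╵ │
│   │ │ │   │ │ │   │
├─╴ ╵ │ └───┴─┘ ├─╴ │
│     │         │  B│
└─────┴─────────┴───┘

Checking cell at (2, 8):
Number of passages: 2
Cell type: corner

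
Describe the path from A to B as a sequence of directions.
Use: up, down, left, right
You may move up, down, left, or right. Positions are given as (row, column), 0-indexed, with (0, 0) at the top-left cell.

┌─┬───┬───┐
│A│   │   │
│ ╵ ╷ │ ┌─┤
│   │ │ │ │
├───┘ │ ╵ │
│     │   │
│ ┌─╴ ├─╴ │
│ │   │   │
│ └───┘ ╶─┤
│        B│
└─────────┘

Finding the path and converting it to directions:
Path through cells: (0,0) → (1,0) → (1,1) → (0,1) → (0,2) → (1,2) → (2,2) → (2,1) → (2,0) → (3,0) → (4,0) → (4,1) → (4,2) → (4,3) → (4,4)
Directions: down, right, up, right, down, down, left, left, down, down, right, right, right, right

Solution:

┌─┬───┬───┐
│A│↱ ↓│   │
│ ╵ ╷ │ ┌─┤
│↳ ↑│↓│ │ │
├───┘ │ ╵ │
│↓ ← ↲│   │
│ ┌─╴ ├─╴ │
│↓│   │   │
│ └───┘ ╶─┤
│↳ → → → B│
└─────────┘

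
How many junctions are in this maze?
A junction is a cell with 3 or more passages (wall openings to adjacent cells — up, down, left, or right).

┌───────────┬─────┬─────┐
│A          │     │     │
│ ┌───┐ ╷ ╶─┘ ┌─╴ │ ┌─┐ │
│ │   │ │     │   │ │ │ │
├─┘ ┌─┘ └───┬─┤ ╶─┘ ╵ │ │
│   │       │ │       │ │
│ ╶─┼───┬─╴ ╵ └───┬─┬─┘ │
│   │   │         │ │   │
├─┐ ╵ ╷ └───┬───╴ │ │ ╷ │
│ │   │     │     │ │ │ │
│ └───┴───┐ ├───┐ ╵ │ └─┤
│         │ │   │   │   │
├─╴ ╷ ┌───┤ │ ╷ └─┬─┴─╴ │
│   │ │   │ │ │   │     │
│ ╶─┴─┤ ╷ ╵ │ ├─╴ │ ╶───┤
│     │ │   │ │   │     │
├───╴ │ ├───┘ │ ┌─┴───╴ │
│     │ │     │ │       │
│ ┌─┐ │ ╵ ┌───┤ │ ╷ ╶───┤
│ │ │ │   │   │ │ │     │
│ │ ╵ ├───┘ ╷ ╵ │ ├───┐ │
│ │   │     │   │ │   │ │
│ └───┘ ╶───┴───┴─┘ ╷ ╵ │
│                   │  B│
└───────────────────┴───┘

Checking each cell for number of passages:

Junctions found (3+ passages):
  (0, 3): 3 passages
  (0, 4): 3 passages
  (2, 3): 3 passages
  (2, 9): 3 passages
  (3, 5): 3 passages
  (3, 6): 3 passages
  (3, 11): 3 passages
  (4, 8): 3 passages
  (5, 1): 3 passages
  (5, 2): 3 passages
  (8, 2): 3 passages
  (8, 9): 3 passages
  (11, 3): 3 passages
Total junctions: 13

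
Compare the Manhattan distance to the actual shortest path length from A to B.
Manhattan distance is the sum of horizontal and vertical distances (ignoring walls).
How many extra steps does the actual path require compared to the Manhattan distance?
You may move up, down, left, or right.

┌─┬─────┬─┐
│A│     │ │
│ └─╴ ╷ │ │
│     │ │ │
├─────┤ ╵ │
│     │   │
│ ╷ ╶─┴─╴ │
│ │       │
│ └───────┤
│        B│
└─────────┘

Manhattan distance: |4 - 0| + |4 - 0| = 8
Actual path length: 20
Extra steps: 20 - 8 = 12

Solution:

┌─┬─────┬─┐
│A│  ↱ ↓│ │
│ └─╴ ╷ │ │
│↳ → ↑│↓│ │
├─────┤ ╵ │
│↓ ↰  │↳ ↓│
│ ╷ ╶─┴─╴ │
│↓│↑ ← ← ↲│
│ └───────┤
│↳ → → → B│
└─────────┘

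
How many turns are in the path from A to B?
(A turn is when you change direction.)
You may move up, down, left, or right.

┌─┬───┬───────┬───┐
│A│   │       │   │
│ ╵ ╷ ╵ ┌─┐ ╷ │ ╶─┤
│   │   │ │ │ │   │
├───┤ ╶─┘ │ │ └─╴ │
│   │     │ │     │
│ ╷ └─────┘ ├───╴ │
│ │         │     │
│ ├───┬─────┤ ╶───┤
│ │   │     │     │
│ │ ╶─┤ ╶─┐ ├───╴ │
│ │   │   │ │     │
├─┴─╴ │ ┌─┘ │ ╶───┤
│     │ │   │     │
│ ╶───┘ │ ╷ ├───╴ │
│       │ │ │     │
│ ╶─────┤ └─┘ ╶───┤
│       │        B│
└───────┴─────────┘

Directions: down, right, up, right, down, right, up, right, right, right, down, down, right, right, down, left, left, down, right, right, down, left, left, down, right, right, down, left, left, down, right, right
Number of turns: 21

Solution:

┌─┬───┬───────┬───┐
│A│↱ ↓│↱ → → ↓│   │
│ ╵ ╷ ╵ ┌─┐ ╷ │ ╶─┤
│↳ ↑│↳ ↑│ │ │↓│   │
├───┤ ╶─┘ │ │ └─╴ │
│   │     │ │↳ → ↓│
│ ╷ └─────┘ ├───╴ │
│ │         │↓ ← ↲│
│ ├───┬─────┤ ╶───┤
│ │   │     │↳ → ↓│
│ │ ╶─┤ ╶─┐ ├───╴ │
│ │   │   │ │↓ ← ↲│
├─┴─╴ │ ┌─┘ │ ╶───┤
│     │ │   │↳ → ↓│
│ ╶───┘ │ ╷ ├───╴ │
│       │ │ │↓ ← ↲│
│ ╶─────┤ └─┘ ╶───┤
│       │    ↳ → B│
└───────┴─────────┘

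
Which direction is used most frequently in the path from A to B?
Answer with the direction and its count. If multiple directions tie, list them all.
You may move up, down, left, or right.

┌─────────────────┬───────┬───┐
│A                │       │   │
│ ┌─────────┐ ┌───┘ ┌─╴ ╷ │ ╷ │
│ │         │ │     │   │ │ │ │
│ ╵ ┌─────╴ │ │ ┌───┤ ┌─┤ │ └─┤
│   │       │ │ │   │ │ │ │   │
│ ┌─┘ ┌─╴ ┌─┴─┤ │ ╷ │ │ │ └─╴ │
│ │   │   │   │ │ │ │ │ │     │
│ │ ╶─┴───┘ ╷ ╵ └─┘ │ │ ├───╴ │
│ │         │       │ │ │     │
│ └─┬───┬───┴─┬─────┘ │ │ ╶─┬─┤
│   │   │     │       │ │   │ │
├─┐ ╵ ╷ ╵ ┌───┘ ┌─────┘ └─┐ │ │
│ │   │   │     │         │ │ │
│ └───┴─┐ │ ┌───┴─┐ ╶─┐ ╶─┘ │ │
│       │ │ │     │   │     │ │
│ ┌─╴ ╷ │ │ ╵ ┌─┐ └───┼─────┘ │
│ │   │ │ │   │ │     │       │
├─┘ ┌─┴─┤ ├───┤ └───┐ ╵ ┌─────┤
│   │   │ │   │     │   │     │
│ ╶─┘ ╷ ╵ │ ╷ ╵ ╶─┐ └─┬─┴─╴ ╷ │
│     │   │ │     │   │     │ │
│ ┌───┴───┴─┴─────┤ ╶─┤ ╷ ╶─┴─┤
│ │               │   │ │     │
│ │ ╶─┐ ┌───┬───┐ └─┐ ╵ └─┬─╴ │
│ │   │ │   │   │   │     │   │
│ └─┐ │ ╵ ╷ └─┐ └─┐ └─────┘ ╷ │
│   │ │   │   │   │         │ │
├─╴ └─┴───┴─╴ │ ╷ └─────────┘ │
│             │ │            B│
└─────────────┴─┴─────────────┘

Directions: down, down, down, down, down, right, down, right, up, right, down, right, down, down, down, down, left, up, left, down, left, left, down, down, down, right, down, right, right, right, right, right, up, left, up, left, down, left, up, up, right, right, right, right, right, down, right, down, right, right, right, right, up, right, down, down
Counts: {'down': 21, 'right': 21, 'up': 7, 'left': 7}
Most common: down and right (tied at 21 times each)

Solution:

┌─────────────────┬───────┬───┐
│A                │       │   │
│ ┌─────────┐ ┌───┘ ┌─╴ ╷ │ ╷ │
│↓│         │ │     │   │ │ │ │
│ ╵ ┌─────╴ │ │ ┌───┤ ┌─┤ │ └─┤
│↓  │       │ │ │   │ │ │ │   │
│ ┌─┘ ┌─╴ ┌─┴─┤ │ ╷ │ │ │ └─╴ │
│↓│   │   │   │ │ │ │ │ │     │
│ │ ╶─┴───┘ ╷ ╵ └─┘ │ │ ├───╴ │
│↓│         │       │ │ │     │
│ └─┬───┬───┴─┬─────┘ │ │ ╶─┬─┤
│↳ ↓│↱ ↓│     │       │ │   │ │
├─┐ ╵ ╷ ╵ ┌───┘ ┌─────┘ └─┐ │ │
│ │↳ ↑│↳ ↓│     │         │ │ │
│ └───┴─┐ │ ┌───┴─┐ ╶─┐ ╶─┘ │ │
│       │↓│ │     │   │     │ │
│ ┌─╴ ╷ │ │ ╵ ┌─┐ └───┼─────┘ │
│ │   │ │↓│   │ │     │       │
├─┘ ┌─┴─┤ ├───┤ └───┐ ╵ ┌─────┤
│   │↓ ↰│↓│   │     │   │     │
│ ╶─┘ ╷ ╵ │ ╷ ╵ ╶─┐ └─┬─┴─╴ ╷ │
│↓ ← ↲│↑ ↲│ │     │   │     │ │
│ ┌───┴───┴─┴─────┤ ╶─┤ ╷ ╶─┴─┤
│↓│    ↱ → → → → ↓│   │ │     │
│ │ ╶─┐ ┌───┬───┐ └─┐ ╵ └─┬─╴ │
│↓│   │↑│↓ ↰│   │↳ ↓│     │↱ ↓│
│ └─┐ │ ╵ ╷ └─┐ └─┐ └─────┘ ╷ │
│↳ ↓│ │↑ ↲│↑ ↰│   │↳ → → → ↑│↓│
├─╴ └─┴───┴─╴ │ ╷ └─────────┘ │
│  ↳ → → → → ↑│ │            B│
└─────────────┴─┴─────────────┘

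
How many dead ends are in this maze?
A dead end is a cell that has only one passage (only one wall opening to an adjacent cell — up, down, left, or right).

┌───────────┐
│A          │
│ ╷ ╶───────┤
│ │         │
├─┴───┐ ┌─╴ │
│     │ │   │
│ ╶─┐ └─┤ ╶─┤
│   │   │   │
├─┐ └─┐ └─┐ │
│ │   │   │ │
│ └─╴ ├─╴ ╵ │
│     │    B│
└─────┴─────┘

Checking each cell for number of passages:

Dead ends found at positions:
  (0, 5)
  (1, 0)
  (2, 3)
  (4, 0)
  (5, 3)
Total dead ends: 5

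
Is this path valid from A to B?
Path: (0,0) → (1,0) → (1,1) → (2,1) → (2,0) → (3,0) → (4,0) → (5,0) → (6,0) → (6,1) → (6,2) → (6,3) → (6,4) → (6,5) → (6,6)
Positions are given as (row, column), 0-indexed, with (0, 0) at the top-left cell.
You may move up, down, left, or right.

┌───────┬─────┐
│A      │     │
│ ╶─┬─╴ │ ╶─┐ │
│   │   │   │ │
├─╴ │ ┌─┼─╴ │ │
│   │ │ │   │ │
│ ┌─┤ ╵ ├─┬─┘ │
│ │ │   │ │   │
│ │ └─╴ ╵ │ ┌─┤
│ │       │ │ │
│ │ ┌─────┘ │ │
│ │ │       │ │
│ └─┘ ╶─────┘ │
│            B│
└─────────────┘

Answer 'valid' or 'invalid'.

Checking path validity:
Result: All consecutive moves are passable.

valid

Correct solution:

┌───────┬─────┐
│A      │     │
│ ╶─┬─╴ │ ╶─┐ │
│↳ ↓│   │   │ │
├─╴ │ ┌─┼─╴ │ │
│↓ ↲│ │ │   │ │
│ ┌─┤ ╵ ├─┬─┘ │
│↓│ │   │ │   │
│ │ └─╴ ╵ │ ┌─┤
│↓│       │ │ │
│ │ ┌─────┘ │ │
│↓│ │       │ │
│ └─┘ ╶─────┘ │
│↳ → → → → → B│
└─────────────┘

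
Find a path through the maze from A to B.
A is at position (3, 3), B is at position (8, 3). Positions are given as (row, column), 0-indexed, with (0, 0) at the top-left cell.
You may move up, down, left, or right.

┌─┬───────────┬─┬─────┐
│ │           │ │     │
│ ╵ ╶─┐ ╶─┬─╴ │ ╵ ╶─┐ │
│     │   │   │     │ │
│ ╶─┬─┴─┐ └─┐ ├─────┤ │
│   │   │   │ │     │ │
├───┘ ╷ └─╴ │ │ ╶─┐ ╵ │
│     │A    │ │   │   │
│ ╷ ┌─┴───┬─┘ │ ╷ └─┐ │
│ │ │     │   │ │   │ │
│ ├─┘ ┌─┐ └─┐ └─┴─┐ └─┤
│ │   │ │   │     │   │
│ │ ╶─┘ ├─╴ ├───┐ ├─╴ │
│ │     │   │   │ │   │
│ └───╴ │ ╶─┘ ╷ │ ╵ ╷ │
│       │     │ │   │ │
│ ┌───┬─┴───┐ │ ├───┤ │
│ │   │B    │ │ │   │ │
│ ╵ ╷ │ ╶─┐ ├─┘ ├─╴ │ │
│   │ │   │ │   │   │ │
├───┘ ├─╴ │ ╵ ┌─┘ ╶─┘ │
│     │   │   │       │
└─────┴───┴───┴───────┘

Finding the shortest path from (3, 3) to (8, 3):
Path length: 39 steps
Directions: up → left → down → left → left → down → down → down → down → right → right → right → up → left → left → up → right → up → right → right → down → right → down → left → down → right → right → up → right → down → down → down → left → down → left → up → up → left → left

Solution:

┌─┬───────────┬─┬─────┐
│ │           │ │     │
│ ╵ ╶─┐ ╶─┬─╴ │ ╵ ╶─┐ │
│     │   │   │     │ │
│ ╶─┬─┴─┐ └─┐ ├─────┤ │
│   │↓ ↰│   │ │     │ │
├───┘ ╷ └─╴ │ │ ╶─┐ ╵ │
│↓ ← ↲│A    │ │   │   │
│ ╷ ┌─┴───┬─┘ │ ╷ └─┐ │
│↓│ │↱ → ↓│   │ │   │ │
│ ├─┘ ┌─┐ └─┐ └─┴─┐ └─┤
│↓│↱ ↑│ │↳ ↓│     │   │
│ │ ╶─┘ ├─╴ ├───┐ ├─╴ │
│↓│↑ ← ↰│↓ ↲│↱ ↓│ │   │
│ └───╴ │ ╶─┘ ╷ │ ╵ ╷ │
│↳ → → ↑│↳ → ↑│↓│   │ │
│ ┌───┬─┴───┐ │ ├───┤ │
│ │   │B ← ↰│ │↓│   │ │
│ ╵ ╷ │ ╶─┐ ├─┘ ├─╴ │ │
│   │ │   │↑│↓ ↲│   │ │
├───┘ ├─╴ │ ╵ ┌─┘ ╶─┘ │
│     │   │↑ ↲│       │
└─────┴───┴───┴───────┘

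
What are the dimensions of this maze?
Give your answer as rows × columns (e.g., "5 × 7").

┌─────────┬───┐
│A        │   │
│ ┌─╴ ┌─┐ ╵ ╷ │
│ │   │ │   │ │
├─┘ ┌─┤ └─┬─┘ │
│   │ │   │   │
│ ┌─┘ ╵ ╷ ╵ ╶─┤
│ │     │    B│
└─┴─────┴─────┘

Counting the maze dimensions:
Rows (vertical): 4
Columns (horizontal): 7
Dimensions: 4 × 7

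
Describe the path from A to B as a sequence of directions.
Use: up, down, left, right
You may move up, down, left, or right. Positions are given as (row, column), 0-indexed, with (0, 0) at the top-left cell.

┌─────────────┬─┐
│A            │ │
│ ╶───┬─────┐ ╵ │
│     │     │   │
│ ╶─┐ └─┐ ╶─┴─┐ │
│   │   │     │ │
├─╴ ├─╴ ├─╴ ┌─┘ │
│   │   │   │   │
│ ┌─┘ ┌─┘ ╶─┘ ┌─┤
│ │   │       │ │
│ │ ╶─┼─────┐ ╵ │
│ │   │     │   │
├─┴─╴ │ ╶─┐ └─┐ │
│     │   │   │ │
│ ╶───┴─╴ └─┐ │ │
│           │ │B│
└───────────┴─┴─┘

Finding the path and converting it to directions:
Path through cells: (0,0) → (0,1) → (0,2) → (0,3) → (0,4) → (0,5) → (0,6) → (1,6) → (1,7) → (2,7) → (3,7) → (3,6) → (4,6) → (5,6) → (5,7) → (6,7) → (7,7)
Directions: right, right, right, right, right, right, down, right, down, down, left, down, down, right, down, down

Solution:

┌─────────────┬─┐
│A → → → → → ↓│ │
│ ╶───┬─────┐ ╵ │
│     │     │↳ ↓│
│ ╶─┐ └─┐ ╶─┴─┐ │
│   │   │     │↓│
├─╴ ├─╴ ├─╴ ┌─┘ │
│   │   │   │↓ ↲│
│ ┌─┘ ┌─┘ ╶─┘ ┌─┤
│ │   │      ↓│ │
│ │ ╶─┼─────┐ ╵ │
│ │   │     │↳ ↓│
├─┴─╴ │ ╶─┐ └─┐ │
│     │   │   │↓│
│ ╶───┴─╴ └─┐ │ │
│           │ │B│
└───────────┴─┴─┘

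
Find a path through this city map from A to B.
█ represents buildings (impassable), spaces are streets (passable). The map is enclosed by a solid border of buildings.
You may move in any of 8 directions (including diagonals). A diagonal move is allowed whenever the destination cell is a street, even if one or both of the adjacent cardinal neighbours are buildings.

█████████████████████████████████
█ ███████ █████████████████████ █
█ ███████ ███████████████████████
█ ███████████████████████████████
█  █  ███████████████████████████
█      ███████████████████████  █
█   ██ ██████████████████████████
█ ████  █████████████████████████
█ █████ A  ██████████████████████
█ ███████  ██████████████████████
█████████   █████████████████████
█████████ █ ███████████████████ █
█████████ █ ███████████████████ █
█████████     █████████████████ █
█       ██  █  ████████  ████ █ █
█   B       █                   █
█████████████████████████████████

Finding the shortest path from A to B:
Movement: 8-directional
Path length: 12 steps
Directions: down-right → down → down → down → down → down-right → down-left → left → left → left → left → left

Solution:

█████████████████████████████████
█ ███████ █████████████████████ █
█ ███████ ███████████████████████
█ ███████████████████████████████
█  █  ███████████████████████████
█      ███████████████████████  █
█   ██ ██████████████████████████
█ ████  █████████████████████████
█ █████ A  ██████████████████████
█ ███████↓ ██████████████████████
█████████↓  █████████████████████
█████████↓█ ███████████████████ █
█████████↓█ ███████████████████ █
█████████↘    █████████████████ █
█       ██↙ █  ████████  ████ █ █
█   B←←←←←  █                   █
█████████████████████████████████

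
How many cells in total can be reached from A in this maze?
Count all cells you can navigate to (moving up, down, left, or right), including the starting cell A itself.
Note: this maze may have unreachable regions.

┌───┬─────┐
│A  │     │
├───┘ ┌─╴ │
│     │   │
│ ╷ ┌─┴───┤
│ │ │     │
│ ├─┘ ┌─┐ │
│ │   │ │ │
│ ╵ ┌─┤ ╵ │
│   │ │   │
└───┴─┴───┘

Using BFS/flood-fill to find all reachable cells from A:
Maze size: 5 × 5 = 25 total cells
23 cell(s) are walled off and cannot be reached from A.
Reachable cells: 2

Reachable region (· marks reachable cells):

┌───┬─────┐
│A ·│     │
├───┘ ┌─╴ │
│     │   │
│ ╷ ┌─┴───┤
│ │ │     │
│ ├─┘ ┌─┐ │
│ │   │ │ │
│ ╵ ┌─┤ ╵ │
│   │ │   │
└───┴─┴───┘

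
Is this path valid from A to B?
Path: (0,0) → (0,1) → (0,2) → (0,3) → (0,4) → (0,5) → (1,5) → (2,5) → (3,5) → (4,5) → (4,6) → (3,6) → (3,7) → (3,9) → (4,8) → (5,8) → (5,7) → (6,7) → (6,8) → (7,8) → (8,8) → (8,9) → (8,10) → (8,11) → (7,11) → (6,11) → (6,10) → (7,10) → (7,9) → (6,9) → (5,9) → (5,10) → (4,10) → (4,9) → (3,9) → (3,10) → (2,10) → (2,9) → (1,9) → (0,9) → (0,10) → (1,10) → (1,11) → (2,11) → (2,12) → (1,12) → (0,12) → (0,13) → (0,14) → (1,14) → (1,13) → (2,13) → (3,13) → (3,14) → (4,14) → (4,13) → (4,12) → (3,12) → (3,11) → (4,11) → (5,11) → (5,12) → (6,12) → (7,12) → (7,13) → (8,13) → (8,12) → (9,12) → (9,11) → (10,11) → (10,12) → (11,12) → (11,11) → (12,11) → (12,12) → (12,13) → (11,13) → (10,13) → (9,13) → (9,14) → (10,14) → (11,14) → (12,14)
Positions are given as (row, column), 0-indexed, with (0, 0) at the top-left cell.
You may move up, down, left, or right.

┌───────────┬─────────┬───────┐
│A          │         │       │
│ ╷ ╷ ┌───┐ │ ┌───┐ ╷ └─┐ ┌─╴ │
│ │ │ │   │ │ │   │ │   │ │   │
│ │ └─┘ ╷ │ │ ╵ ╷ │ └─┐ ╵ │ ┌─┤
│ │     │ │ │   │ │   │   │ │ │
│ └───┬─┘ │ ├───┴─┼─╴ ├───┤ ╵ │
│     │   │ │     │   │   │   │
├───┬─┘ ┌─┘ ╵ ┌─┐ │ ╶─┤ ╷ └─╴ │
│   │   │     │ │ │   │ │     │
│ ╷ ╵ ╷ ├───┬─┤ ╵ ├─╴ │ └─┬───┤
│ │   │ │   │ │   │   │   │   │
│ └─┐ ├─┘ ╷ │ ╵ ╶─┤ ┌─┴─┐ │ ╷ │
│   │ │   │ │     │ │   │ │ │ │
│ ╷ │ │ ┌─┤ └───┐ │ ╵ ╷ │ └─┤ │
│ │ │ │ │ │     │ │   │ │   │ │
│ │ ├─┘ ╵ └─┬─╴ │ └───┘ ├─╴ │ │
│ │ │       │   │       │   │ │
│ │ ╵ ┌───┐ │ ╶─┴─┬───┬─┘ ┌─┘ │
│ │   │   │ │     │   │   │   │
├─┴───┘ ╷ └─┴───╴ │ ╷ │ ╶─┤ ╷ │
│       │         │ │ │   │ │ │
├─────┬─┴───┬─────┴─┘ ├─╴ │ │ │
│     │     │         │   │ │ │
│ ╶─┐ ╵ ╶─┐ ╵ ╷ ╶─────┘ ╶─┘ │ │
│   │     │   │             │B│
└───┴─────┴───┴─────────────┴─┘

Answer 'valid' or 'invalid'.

Checking path validity:
Result: Invalid move at step 13: cannot move from (3, 7) to (3, 9).

invalid

Correct solution:

┌───────────┬─────────┬───────┐
│A → → → → ↓│      ↱ ↓│  ↱ → ↓│
│ ╷ ╷ ┌───┐ │ ┌───┐ ╷ └─┐ ┌─╴ │
│ │ │ │   │↓│ │   │↑│↳ ↓│↑│↓ ↲│
│ │ └─┘ ╷ │ │ ╵ ╷ │ └─┐ ╵ │ ┌─┤
│ │     │ │↓│   │ │↑ ↰│↳ ↑│↓│ │
│ └───┬─┘ │ ├───┴─┼─╴ ├───┤ ╵ │
│     │   │↓│↱ → ↓│↱ ↑│↓ ↰│↳ ↓│
├───┬─┘ ┌─┘ ╵ ┌─┐ │ ╶─┤ ╷ └─╴ │
│   │   │  ↳ ↑│ │↓│↑ ↰│↓│↑ ← ↲│
│ ╷ ╵ ╷ ├───┬─┤ ╵ ├─╴ │ └─┬───┤
│ │   │ │   │ │↓ ↲│↱ ↑│↳ ↓│   │
│ └─┐ ├─┘ ╷ │ ╵ ╶─┤ ┌─┴─┐ │ ╷ │
│   │ │   │ │  ↳ ↓│↑│↓ ↰│↓│ │ │
│ ╷ │ │ ┌─┤ └───┐ │ ╵ ╷ │ └─┤ │
│ │ │ │ │ │     │↓│↑ ↲│↑│↳ ↓│ │
│ │ ├─┘ ╵ └─┬─╴ │ └───┘ ├─╴ │ │
│ │ │       │   │↳ → → ↑│↓ ↲│ │
│ │ ╵ ┌───┐ │ ╶─┴─┬───┬─┘ ┌─┘ │
│ │   │   │ │     │   │↓ ↲│↱ ↓│
├─┴───┘ ╷ └─┴───╴ │ ╷ │ ╶─┤ ╷ │
│       │         │ │ │↳ ↓│↑│↓│
├─────┬─┴───┬─────┴─┘ ├─╴ │ │ │
│     │     │         │↓ ↲│↑│↓│
│ ╶─┐ ╵ ╶─┐ ╵ ╷ ╶─────┘ ╶─┘ │ │
│   │     │   │        ↳ → ↑│B│
└───┴─────┴───┴─────────────┴─┘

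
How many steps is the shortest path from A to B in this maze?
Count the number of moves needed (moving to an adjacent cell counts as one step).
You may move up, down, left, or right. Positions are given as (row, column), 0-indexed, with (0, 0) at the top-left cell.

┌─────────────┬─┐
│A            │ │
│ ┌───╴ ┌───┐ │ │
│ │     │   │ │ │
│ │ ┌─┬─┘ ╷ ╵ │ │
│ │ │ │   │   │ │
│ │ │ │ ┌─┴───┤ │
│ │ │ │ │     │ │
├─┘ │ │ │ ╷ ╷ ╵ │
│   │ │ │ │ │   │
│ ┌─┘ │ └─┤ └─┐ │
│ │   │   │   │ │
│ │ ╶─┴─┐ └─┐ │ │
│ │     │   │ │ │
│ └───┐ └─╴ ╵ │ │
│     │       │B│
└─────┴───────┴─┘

Using BFS to find shortest path:
Start: (0, 0), End: (7, 7)
Path found:
(0,0) → (0,1) → (0,2) → (0,3) → (0,4) → (0,5) → (0,6) → (1,6) → (2,6) → (2,5) → (1,5) → (1,4) → (2,4) → (2,3) → (3,3) → (4,3) → (5,3) → (5,4) → (6,4) → (6,5) → (7,5) → (7,6) → (6,6) → (5,6) → (5,5) → (4,5) → (3,5) → (3,6) → (4,6) → (4,7) → (5,7) → (6,7) → (7,7)
Number of steps: 32

Solution:

┌─────────────┬─┐
│A → → → → → ↓│ │
│ ┌───╴ ┌───┐ │ │
│ │     │↓ ↰│↓│ │
│ │ ┌─┬─┘ ╷ ╵ │ │
│ │ │ │↓ ↲│↑ ↲│ │
│ │ │ │ ┌─┴───┤ │
│ │ │ │↓│  ↱ ↓│ │
├─┘ │ │ │ ╷ ╷ ╵ │
│   │ │↓│ │↑│↳ ↓│
│ ┌─┘ │ └─┤ └─┐ │
│ │   │↳ ↓│↑ ↰│↓│
│ │ ╶─┴─┐ └─┐ │ │
│ │     │↳ ↓│↑│↓│
│ └───┐ └─╴ ╵ │ │
│     │    ↳ ↑│B│
└─────┴───────┴─┘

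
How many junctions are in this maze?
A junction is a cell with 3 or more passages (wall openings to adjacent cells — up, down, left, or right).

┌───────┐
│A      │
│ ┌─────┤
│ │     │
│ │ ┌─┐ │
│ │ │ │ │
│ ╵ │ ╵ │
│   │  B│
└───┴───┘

Checking each cell for number of passages:

Junctions found (3+ passages):
Total junctions: 0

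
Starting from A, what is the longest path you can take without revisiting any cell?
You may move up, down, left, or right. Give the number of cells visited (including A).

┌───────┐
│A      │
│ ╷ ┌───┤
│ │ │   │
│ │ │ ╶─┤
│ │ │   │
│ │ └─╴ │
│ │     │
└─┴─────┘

Finding longest simple path using DFS:
Start: (0, 0)
Longest path visits 11 cells
Path: A → right → down → down → down → right → right → up → left → up → right

Solution:

┌───────┐
│A ↓    │
│ ╷ ┌───┤
│ │↓│↱ B│
│ │ │ ╶─┤
│ │↓│↑ ↰│
│ │ └─╴ │
│ │↳ → ↑│
└─┴─────┘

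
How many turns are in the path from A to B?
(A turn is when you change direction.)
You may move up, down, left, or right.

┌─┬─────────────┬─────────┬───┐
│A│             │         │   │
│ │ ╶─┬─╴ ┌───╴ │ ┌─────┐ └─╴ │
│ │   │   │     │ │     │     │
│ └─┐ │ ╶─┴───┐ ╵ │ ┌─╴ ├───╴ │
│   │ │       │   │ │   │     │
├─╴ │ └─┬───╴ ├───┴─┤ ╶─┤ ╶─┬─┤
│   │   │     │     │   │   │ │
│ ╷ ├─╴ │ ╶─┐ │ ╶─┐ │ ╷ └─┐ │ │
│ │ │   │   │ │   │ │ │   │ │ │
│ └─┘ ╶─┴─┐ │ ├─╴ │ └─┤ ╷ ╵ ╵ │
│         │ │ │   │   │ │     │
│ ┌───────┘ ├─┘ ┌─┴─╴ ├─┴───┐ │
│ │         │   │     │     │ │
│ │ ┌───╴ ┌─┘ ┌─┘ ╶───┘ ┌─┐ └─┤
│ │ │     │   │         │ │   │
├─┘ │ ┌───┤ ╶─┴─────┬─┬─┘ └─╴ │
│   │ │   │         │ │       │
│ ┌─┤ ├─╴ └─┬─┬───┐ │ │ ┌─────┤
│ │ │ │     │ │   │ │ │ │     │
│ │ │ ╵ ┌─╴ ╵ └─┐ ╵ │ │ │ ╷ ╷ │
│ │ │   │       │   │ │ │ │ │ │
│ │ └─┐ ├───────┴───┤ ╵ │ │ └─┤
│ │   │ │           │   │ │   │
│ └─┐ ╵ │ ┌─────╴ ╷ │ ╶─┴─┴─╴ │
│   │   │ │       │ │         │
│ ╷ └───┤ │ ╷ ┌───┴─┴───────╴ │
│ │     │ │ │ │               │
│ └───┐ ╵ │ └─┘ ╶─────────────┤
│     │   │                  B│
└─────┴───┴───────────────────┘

Directions: down, down, right, down, left, down, down, right, right, up, right, up, left, up, up, left, up, right, right, right, down, left, down, right, right, right, down, left, left, down, right, down, down, left, left, left, left, down, down, left, down, down, down, down, right, down, right, right, down, right, up, up, up, right, right, right, right, down, left, left, left, down, down, right, right, right, right, right, right, right, right, right
Number of turns: 37

Solution:

┌─┬─────────────┬─────────┬───┐
│A│↱ → → ↓      │         │   │
│ │ ╶─┬─╴ ┌───╴ │ ┌─────┐ └─╴ │
│↓│↑ ↰│↓ ↲│     │ │     │     │
│ └─┐ │ ╶─┴───┐ ╵ │ ┌─╴ ├───╴ │
│↳ ↓│↑│↳ → → ↓│   │ │   │     │
├─╴ │ └─┬───╴ ├───┴─┤ ╶─┤ ╶─┬─┤
│↓ ↲│↑ ↰│↓ ← ↲│     │   │   │ │
│ ╷ ├─╴ │ ╶─┐ │ ╶─┐ │ ╷ └─┐ │ │
│↓│ │↱ ↑│↳ ↓│ │   │ │ │   │ │ │
│ └─┘ ╶─┴─┐ │ ├─╴ │ └─┤ ╷ ╵ ╵ │
│↳ → ↑    │↓│ │   │   │ │     │
│ ┌───────┘ ├─┘ ┌─┴─╴ ├─┴───┐ │
│ │↓ ← ← ← ↲│   │     │     │ │
│ │ ┌───╴ ┌─┘ ┌─┘ ╶───┘ ┌─┐ └─┤
│ │↓│     │   │         │ │   │
├─┘ │ ┌───┤ ╶─┴─────┬─┬─┘ └─╴ │
│↓ ↲│ │   │         │ │       │
│ ┌─┤ ├─╴ └─┬─┬───┐ │ │ ┌─────┤
│↓│ │ │     │ │   │ │ │ │     │
│ │ │ ╵ ┌─╴ ╵ └─┐ ╵ │ │ │ ╷ ╷ │
│↓│ │   │       │   │ │ │ │ │ │
│ │ └─┐ ├───────┴───┤ ╵ │ │ └─┤
│↓│   │ │↱ → → → ↓  │   │ │   │
│ └─┐ ╵ │ ┌─────╴ ╷ │ ╶─┴─┴─╴ │
│↳ ↓│   │↑│↓ ← ← ↲│ │         │
│ ╷ └───┤ │ ╷ ┌───┴─┴───────╴ │
│ │↳ → ↓│↑│↓│ │               │
│ └───┐ ╵ │ └─┘ ╶─────────────┤
│     │↳ ↑│↳ → → → → → → → → B│
└─────┴───┴───────────────────┘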